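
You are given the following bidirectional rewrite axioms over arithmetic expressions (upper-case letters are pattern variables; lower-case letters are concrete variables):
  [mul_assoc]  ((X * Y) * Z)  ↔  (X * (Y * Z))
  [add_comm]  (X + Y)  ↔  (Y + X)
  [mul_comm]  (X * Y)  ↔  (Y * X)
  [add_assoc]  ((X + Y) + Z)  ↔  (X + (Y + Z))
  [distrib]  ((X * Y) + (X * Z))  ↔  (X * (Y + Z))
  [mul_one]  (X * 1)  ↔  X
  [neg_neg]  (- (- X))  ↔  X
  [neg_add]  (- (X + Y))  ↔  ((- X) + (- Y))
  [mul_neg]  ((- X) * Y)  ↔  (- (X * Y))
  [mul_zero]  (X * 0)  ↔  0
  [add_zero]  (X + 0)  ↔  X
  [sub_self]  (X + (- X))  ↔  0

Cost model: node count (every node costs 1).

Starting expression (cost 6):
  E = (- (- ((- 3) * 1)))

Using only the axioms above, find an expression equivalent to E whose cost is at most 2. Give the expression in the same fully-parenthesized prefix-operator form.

(- 3)   [cost 2]

1. [mul_neg →] ((- 3) * 1)  →  (- (3 * 1));  E = (- (- (- (3 * 1))))
2. [neg_neg →] (- (- (3 * 1)))  →  (3 * 1);  E = (- (3 * 1))
3. [mul_one →] (3 * 1)  →  3;  cost 2 ≤ 2, done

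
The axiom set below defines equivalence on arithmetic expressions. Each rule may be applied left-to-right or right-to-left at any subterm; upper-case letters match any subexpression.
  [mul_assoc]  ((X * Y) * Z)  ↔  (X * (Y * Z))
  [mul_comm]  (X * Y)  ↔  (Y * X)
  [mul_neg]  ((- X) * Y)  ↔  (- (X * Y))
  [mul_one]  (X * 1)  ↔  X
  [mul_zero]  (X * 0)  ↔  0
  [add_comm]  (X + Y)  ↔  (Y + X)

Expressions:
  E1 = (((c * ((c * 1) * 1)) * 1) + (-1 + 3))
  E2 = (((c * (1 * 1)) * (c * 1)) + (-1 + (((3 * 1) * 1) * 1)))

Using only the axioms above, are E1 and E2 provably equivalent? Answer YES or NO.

YES

step 1: mul_one (→) rewrites (c * 1) into c, now (((c * (c * 1)) * 1) + (-1 + 3))
step 2: mul_one (→) rewrites ((c * (c * 1)) * 1) into (c * (c * 1)), now ((c * (c * 1)) + (-1 + 3))
step 3: mul_one (→) rewrites (c * 1) into c, now ((c * c) + (-1 + 3))
step 4: mul_one (←) rewrites 3 into (3 * 1), now ((c * c) + (-1 + (3 * 1)))
step 5: mul_one (←) rewrites 1 into (1 * 1), now ((c * c) + (-1 + (3 * (1 * 1))))
step 6: mul_one (←) rewrites c into (c * 1), now (((c * 1) * c) + (-1 + (3 * (1 * 1))))
step 7: mul_assoc (←) rewrites (3 * (1 * 1)) into ((3 * 1) * 1), now (((c * 1) * c) + (-1 + ((3 * 1) * 1)))
step 8: mul_one (←) rewrites c into (c * 1), now (((c * 1) * (c * 1)) + (-1 + ((3 * 1) * 1)))
step 9: mul_one (←) rewrites 1 into (1 * 1), now (((c * (1 * 1)) * (c * 1)) + (-1 + ((3 * 1) * 1)))
step 10: mul_one (←) rewrites (3 * 1) into ((3 * 1) * 1), which is E2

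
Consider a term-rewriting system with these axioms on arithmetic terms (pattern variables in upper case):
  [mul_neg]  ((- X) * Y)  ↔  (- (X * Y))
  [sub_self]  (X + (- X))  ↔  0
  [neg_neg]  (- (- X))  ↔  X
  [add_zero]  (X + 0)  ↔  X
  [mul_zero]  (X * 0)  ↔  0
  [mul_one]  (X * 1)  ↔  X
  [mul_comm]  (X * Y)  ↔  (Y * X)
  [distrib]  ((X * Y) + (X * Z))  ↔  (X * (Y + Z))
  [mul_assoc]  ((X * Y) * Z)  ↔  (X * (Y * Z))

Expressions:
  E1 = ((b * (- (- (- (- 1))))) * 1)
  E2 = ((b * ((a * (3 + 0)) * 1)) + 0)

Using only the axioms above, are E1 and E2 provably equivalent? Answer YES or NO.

The axioms are sound identities: if E1 ↔* E2 then E1 and E2 evaluate identically under any assignment.
Under a=0, b=1: E1 evaluates to 1, E2 to 0. Distinct ⇒ no rewrite sequence connects them.

NO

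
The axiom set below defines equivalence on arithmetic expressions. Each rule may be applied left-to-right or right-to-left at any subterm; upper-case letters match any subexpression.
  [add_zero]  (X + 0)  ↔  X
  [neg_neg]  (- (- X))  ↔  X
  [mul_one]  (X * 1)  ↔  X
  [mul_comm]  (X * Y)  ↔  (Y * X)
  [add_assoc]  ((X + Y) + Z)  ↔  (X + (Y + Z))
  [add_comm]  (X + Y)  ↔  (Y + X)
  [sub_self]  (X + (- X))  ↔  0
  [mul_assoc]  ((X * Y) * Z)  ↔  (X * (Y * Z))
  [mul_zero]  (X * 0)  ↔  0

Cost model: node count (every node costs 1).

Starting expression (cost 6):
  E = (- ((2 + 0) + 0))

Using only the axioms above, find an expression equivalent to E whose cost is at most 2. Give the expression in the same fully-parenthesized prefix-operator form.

(- 2)   [cost 2]

step 1: add_assoc (→) rewrites ((2 + 0) + 0) into (2 + (0 + 0)), now (- (2 + (0 + 0)))
step 2: add_zero (→) rewrites (0 + 0) into 0, now (- (2 + 0))
step 3: add_zero (→) rewrites (2 + 0) into 2, reaching cost 2 (bound 2)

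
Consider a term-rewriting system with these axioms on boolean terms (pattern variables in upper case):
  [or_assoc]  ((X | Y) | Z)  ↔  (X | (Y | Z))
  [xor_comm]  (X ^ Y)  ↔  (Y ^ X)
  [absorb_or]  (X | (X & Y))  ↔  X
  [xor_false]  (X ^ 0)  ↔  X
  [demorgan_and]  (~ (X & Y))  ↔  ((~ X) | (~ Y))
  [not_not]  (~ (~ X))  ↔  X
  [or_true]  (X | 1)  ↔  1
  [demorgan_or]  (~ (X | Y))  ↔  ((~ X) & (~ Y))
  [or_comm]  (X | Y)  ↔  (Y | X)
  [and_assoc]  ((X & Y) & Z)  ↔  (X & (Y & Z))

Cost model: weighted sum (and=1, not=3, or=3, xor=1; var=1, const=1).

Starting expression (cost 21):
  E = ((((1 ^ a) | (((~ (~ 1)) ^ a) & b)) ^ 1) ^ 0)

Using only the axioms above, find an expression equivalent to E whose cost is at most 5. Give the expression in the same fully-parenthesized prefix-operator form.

((1 ^ a) ^ 1)   [cost 5]

1. [not_not →] (~ (~ 1))  →  1;  E = ((((1 ^ a) | ((1 ^ a) & b)) ^ 1) ^ 0)
2. [xor_false →] ((((1 ^ a) | ((1 ^ a) & b)) ^ 1) ^ 0)  →  (((1 ^ a) | ((1 ^ a) & b)) ^ 1)
3. [absorb_or →] ((1 ^ a) | ((1 ^ a) & b))  →  (1 ^ a);  cost 5 ≤ 5, done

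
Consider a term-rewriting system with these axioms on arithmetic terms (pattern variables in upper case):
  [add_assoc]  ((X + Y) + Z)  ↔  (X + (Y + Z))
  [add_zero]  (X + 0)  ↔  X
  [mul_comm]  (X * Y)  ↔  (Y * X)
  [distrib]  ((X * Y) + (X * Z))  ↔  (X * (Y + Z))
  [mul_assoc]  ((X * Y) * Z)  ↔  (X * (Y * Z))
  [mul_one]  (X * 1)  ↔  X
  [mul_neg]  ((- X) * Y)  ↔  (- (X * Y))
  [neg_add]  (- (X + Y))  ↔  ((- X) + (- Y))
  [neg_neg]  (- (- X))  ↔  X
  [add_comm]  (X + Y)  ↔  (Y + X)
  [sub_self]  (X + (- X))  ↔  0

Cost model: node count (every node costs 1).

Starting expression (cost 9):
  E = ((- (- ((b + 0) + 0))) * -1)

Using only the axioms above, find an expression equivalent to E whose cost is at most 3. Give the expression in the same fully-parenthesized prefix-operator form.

(b * -1)   [cost 3]

(1) ((b + 0) + 0)  =[add_zero →]=  (b + 0)    ⊢ ((- (- (b + 0))) * -1)
(2) (b + 0)  =[add_zero →]=  b    ⊢ ((- (- b)) * -1)
(3) (- (- b))  =[neg_neg →]=  b    ⊢ cost 3, within 3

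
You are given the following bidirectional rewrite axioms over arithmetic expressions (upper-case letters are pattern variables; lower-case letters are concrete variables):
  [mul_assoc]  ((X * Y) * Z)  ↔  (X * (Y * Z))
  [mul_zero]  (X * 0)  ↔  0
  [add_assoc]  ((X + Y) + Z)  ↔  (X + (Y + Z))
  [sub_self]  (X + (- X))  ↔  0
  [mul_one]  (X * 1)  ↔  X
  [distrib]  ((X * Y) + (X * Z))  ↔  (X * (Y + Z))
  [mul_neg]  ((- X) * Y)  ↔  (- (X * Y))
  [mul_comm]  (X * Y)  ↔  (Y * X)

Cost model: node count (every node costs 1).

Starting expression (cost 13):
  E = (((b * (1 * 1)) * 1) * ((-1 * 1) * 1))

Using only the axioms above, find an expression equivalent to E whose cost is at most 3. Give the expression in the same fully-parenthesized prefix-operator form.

(-1 * b)   [cost 3]

step 1: mul_one (→) rewrites (1 * 1) into 1, now (((b * 1) * 1) * ((-1 * 1) * 1))
step 2: mul_assoc (→) rewrites ((b * 1) * 1) into (b * (1 * 1)), now ((b * (1 * 1)) * ((-1 * 1) * 1))
step 3: mul_comm (→) rewrites ((b * (1 * 1)) * ((-1 * 1) * 1)) into (((-1 * 1) * 1) * (b * (1 * 1)))
step 4: mul_one (→) rewrites (1 * 1) into 1, now (((-1 * 1) * 1) * (b * 1))
step 5: mul_one (→) rewrites (b * 1) into b, now (((-1 * 1) * 1) * b)
step 6: mul_one (→) rewrites ((-1 * 1) * 1) into (-1 * 1), now ((-1 * 1) * b)
step 7: mul_one (→) rewrites (-1 * 1) into -1, reaching cost 3 (bound 3)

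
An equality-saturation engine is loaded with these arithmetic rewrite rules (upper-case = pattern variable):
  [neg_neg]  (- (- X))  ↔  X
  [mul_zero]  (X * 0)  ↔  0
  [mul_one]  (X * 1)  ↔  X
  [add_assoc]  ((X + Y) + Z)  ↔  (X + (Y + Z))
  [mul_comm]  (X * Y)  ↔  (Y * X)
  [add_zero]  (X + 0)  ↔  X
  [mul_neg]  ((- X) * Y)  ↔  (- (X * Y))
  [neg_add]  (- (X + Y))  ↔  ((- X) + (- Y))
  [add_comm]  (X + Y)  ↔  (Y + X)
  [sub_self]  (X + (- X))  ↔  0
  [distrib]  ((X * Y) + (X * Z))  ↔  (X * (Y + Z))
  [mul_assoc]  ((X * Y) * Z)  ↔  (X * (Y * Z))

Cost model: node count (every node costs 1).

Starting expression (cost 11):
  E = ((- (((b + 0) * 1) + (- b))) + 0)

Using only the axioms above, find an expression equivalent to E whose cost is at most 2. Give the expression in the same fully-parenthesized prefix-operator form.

(- 0)   [cost 2]

step 1: add_zero (→) rewrites (b + 0) into b, now ((- ((b * 1) + (- b))) + 0)
step 2: add_zero (→) rewrites ((- ((b * 1) + (- b))) + 0) into (- ((b * 1) + (- b)))
step 3: mul_one (→) rewrites (b * 1) into b, now (- (b + (- b)))
step 4: sub_self (→) rewrites (b + (- b)) into 0, reaching cost 2 (bound 2)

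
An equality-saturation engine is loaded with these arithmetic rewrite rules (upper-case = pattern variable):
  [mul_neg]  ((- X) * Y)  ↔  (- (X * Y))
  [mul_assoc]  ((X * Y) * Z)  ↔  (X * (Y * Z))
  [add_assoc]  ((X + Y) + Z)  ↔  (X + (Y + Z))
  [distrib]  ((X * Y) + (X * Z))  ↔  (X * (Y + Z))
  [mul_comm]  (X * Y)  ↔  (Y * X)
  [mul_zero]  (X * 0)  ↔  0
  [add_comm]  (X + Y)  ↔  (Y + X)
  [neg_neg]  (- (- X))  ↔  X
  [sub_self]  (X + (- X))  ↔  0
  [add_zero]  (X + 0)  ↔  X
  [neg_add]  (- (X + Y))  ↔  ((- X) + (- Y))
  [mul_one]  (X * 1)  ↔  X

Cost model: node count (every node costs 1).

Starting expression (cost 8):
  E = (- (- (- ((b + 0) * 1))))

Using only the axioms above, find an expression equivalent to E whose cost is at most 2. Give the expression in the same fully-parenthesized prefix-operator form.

step 1: add_zero (→) rewrites (b + 0) into b, now (- (- (- (b * 1))))
step 2: mul_one (→) rewrites (b * 1) into b, now (- (- (- b)))
step 3: neg_neg (→) rewrites (- (- b)) into b, reaching cost 2 (bound 2)

(- b)   [cost 2]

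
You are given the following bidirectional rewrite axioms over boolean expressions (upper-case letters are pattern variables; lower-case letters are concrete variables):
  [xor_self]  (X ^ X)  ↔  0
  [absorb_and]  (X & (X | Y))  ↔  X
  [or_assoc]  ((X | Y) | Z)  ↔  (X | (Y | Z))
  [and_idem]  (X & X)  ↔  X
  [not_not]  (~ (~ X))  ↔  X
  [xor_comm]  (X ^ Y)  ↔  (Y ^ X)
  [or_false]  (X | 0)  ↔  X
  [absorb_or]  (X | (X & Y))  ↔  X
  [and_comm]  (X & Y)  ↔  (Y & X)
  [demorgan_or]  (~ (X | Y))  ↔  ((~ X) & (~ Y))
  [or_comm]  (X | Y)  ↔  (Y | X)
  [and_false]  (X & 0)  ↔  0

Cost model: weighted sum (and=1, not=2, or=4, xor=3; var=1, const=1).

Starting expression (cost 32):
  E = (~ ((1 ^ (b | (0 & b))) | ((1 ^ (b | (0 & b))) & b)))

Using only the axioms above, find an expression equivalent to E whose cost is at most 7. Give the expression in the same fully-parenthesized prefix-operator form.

(~ (1 ^ b))   [cost 7]

step 1: absorb_or (→) rewrites ((1 ^ (b | (0 & b))) | ((1 ^ (b | (0 & b))) & b)) into (1 ^ (b | (0 & b))), now (~ (1 ^ (b | (0 & b))))
step 2: and_comm (→) rewrites (0 & b) into (b & 0), now (~ (1 ^ (b | (b & 0))))
step 3: absorb_or (→) rewrites (b | (b & 0)) into b, reaching cost 7 (bound 7)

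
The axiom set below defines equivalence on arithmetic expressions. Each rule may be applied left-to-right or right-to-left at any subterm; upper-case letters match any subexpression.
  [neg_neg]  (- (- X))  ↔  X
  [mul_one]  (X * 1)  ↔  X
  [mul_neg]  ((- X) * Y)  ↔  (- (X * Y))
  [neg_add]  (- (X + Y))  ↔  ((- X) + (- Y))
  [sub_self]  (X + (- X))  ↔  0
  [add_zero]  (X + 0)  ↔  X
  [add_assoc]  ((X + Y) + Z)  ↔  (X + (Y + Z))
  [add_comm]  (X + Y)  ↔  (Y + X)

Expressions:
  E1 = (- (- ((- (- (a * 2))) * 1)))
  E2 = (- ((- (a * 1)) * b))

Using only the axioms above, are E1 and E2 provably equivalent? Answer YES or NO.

The axioms are sound identities: if E1 ↔* E2 then E1 and E2 evaluate identically under any assignment.
Under a=1, b=0: E1 evaluates to 2, E2 to 0. Distinct ⇒ no rewrite sequence connects them.

NO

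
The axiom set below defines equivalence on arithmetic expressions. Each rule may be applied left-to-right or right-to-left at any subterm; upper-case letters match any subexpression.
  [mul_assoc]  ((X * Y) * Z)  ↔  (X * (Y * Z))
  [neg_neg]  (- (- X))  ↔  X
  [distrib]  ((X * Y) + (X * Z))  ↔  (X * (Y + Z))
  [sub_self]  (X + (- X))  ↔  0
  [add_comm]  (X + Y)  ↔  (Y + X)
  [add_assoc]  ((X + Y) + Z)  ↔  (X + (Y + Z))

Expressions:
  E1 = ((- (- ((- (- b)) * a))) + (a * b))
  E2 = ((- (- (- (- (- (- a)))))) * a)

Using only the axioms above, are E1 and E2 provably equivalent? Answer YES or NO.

NO

The axioms are sound identities: if E1 ↔* E2 then E1 and E2 evaluate identically under any assignment.
Under a=1, b=0: E1 evaluates to 0, E2 to 1. Distinct ⇒ no rewrite sequence connects them.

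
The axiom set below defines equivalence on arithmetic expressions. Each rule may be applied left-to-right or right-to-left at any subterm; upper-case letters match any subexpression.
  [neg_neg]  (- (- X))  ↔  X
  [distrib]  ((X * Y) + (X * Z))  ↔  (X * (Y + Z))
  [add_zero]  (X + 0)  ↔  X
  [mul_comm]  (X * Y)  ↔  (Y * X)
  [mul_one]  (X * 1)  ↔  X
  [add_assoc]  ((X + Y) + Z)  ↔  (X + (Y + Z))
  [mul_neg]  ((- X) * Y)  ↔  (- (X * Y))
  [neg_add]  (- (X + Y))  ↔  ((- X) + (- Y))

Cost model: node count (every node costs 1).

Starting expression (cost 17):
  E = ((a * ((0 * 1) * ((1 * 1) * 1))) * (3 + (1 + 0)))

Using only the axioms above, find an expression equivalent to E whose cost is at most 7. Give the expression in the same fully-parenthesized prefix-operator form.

1. [mul_one →] (1 * 1)  →  1;  E = ((a * ((0 * 1) * (1 * 1))) * (3 + (1 + 0)))
2. [mul_comm →] ((a * ((0 * 1) * (1 * 1))) * (3 + (1 + 0)))  →  ((3 + (1 + 0)) * (a * ((0 * 1) * (1 * 1))))
3. [mul_one →] (0 * 1)  →  0;  E = ((3 + (1 + 0)) * (a * (0 * (1 * 1))))
4. [mul_one →] (1 * 1)  →  1;  E = ((3 + (1 + 0)) * (a * (0 * 1)))
5. [mul_comm →] (a * (0 * 1))  →  ((0 * 1) * a);  E = ((3 + (1 + 0)) * ((0 * 1) * a))
6. [mul_one →] (0 * 1)  →  0;  E = ((3 + (1 + 0)) * (0 * a))
7. [add_zero →] (1 + 0)  →  1;  cost 7 ≤ 7, done

((3 + 1) * (0 * a))   [cost 7]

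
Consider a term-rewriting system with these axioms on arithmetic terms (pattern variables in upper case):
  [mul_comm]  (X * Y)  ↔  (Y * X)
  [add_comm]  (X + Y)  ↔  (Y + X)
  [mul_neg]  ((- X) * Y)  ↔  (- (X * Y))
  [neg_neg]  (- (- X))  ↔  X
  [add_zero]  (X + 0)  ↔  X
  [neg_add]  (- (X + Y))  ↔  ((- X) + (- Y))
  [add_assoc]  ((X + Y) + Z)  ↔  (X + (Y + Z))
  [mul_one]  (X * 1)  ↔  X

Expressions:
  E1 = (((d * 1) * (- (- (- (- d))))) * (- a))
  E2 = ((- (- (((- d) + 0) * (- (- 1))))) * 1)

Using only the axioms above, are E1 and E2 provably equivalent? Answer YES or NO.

NO

Every axiom is a valid identity, so a rewrite proof would force E1 and E2 to agree under every assignment.
At a=0, d=1: E1 = 0 but E2 = -1; they differ, so no derivation exists.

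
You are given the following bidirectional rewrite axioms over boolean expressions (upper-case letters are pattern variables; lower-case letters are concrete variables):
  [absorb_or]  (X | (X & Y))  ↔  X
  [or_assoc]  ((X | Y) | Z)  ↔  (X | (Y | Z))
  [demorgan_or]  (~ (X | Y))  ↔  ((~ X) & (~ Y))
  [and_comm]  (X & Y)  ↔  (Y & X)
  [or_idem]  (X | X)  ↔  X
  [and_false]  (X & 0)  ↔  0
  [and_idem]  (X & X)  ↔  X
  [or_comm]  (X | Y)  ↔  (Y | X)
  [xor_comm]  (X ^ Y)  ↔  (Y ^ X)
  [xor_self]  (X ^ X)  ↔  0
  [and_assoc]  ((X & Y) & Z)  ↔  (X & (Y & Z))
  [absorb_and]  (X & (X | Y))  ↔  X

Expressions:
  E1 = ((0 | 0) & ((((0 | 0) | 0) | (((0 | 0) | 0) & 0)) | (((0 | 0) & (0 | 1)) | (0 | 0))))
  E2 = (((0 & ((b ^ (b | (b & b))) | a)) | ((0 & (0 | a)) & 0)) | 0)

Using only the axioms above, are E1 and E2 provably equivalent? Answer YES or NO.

1. [absorb_or →] (((0 | 0) | 0) | (((0 | 0) | 0) & 0))  →  ((0 | 0) | 0);  E1 = ((0 | 0) & (((0 | 0) | 0) | (((0 | 0) & (0 | 1)) | (0 | 0))))
2. [or_idem →] (0 | 0)  →  0;  E1 = ((0 | 0) & (((0 | 0) | 0) | (((0 | 0) & (0 | 1)) | 0)))
3. [or_idem →] (0 | 0)  →  0;  E1 = ((0 | 0) & (((0 | 0) | 0) | ((0 & (0 | 1)) | 0)))
4. [or_assoc →] ((0 | 0) | 0)  →  (0 | (0 | 0));  E1 = ((0 | 0) & ((0 | (0 | 0)) | ((0 & (0 | 1)) | 0)))
5. [absorb_and →] (0 & (0 | 1))  →  0;  E1 = ((0 | 0) & ((0 | (0 | 0)) | (0 | 0)))
6. [or_idem →] (0 | 0)  →  0;  E1 = ((0 | 0) & ((0 | 0) | (0 | 0)))
7. [or_idem →] ((0 | 0) | (0 | 0))  →  (0 | 0);  E1 = ((0 | 0) & (0 | 0))
8. [and_idem →] ((0 | 0) & (0 | 0))  →  (0 | 0)
9. [absorb_and ←] 0  →  (0 & (0 | a));  E1 = ((0 & (0 | a)) | 0)
10. [absorb_or ←] (0 & (0 | a))  →  ((0 & (0 | a)) | ((0 & (0 | a)) & 0));  E1 = (((0 & (0 | a)) | ((0 & (0 | a)) & 0)) | 0)
11. [xor_self ←] 0  →  (b ^ b);  E1 = (((0 & ((b ^ b) | a)) | ((0 & (0 | a)) & 0)) | 0)
12. [absorb_or ←] b  →  (b | (b & b));  this is E2

YES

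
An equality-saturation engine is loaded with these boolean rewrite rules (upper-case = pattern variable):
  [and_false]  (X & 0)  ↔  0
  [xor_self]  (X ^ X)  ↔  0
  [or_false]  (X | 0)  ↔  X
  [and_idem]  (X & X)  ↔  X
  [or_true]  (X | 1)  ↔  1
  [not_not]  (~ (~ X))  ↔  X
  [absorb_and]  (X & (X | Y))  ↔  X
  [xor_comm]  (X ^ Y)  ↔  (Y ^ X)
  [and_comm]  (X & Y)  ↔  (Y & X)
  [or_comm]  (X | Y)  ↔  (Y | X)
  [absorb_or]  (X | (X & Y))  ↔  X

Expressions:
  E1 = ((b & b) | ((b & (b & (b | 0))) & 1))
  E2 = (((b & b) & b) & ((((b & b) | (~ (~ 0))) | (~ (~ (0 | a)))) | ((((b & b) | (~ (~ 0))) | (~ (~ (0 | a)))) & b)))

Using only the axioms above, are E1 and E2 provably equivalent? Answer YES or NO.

step 1: or_false (→) rewrites (b | 0) into b, now ((b & b) | ((b & (b & b)) & 1))
step 2: and_idem (→) rewrites (b & b) into b, now ((b & b) | ((b & b) & 1))
step 3: absorb_or (→) rewrites ((b & b) | ((b & b) & 1)) into (b & b)
step 4: absorb_and (←) rewrites (b & b) into ((b & b) & ((b & b) | a))
step 5: or_false (←) rewrites a into (a | 0), now ((b & b) & ((b & b) | (a | 0)))
step 6: or_false (←) rewrites (b & b) into ((b & b) | 0), now ((b & b) & (((b & b) | 0) | (a | 0)))
step 7: not_not (←) rewrites (a | 0) into (~ (~ (a | 0))), now ((b & b) & (((b & b) | 0) | (~ (~ (a | 0)))))
step 8: and_idem (←) rewrites b into (b & b), now (((b & b) & b) & (((b & b) | 0) | (~ (~ (a | 0)))))
step 9: or_comm (→) rewrites (a | 0) into (0 | a), now (((b & b) & b) & (((b & b) | 0) | (~ (~ (0 | a)))))
step 10: not_not (←) rewrites 0 into (~ (~ 0)), now (((b & b) & b) & (((b & b) | (~ (~ 0))) | (~ (~ (0 | a)))))
step 11: absorb_or (←) rewrites (((b & b) | (~ (~ 0))) | (~ (~ (0 | a)))) into ((((b & b) | (~ (~ 0))) | (~ (~ (0 | a)))) | ((((b & b) | (~ (~ 0))) | (~ (~ (0 | a)))) & b)), which is E2

YES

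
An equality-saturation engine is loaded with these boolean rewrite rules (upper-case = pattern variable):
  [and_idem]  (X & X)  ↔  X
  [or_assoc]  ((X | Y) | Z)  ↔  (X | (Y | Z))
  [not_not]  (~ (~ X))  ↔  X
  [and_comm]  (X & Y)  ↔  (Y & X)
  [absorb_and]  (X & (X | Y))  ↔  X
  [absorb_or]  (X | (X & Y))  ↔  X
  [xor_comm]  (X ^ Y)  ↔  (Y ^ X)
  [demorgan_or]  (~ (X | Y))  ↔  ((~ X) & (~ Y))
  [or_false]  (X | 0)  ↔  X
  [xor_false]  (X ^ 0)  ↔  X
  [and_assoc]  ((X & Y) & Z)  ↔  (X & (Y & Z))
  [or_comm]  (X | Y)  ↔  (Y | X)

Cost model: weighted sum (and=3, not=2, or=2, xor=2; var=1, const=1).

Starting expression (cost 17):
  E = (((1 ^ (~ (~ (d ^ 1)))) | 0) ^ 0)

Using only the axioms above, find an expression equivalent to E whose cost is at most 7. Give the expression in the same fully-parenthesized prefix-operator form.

step 1: or_false (→) rewrites ((1 ^ (~ (~ (d ^ 1)))) | 0) into (1 ^ (~ (~ (d ^ 1)))), now ((1 ^ (~ (~ (d ^ 1)))) ^ 0)
step 2: xor_false (→) rewrites ((1 ^ (~ (~ (d ^ 1)))) ^ 0) into (1 ^ (~ (~ (d ^ 1))))
step 3: not_not (→) rewrites (~ (~ (d ^ 1))) into (d ^ 1), reaching cost 7 (bound 7)

(1 ^ (d ^ 1))   [cost 7]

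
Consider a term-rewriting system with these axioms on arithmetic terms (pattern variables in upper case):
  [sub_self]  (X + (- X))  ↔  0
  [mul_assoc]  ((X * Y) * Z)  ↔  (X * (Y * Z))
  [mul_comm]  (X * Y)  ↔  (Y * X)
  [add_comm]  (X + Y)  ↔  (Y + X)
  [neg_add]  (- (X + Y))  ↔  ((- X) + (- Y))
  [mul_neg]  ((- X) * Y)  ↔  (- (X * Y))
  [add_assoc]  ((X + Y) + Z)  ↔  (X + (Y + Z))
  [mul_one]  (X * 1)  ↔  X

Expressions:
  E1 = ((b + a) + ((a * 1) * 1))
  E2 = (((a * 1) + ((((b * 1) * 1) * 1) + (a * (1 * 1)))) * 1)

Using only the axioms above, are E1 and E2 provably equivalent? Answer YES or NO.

YES

(1) (a * 1)  =[mul_one →]=  a    ⊢ ((b + a) + (a * 1))
(2) ((b + a) + (a * 1))  =[add_comm →]=  ((a * 1) + (b + a))
(3) (a * 1)  =[mul_one →]=  a    ⊢ (a + (b + a))
(4) (a + (b + a))  =[mul_one ←]=  ((a + (b + a)) * 1)
(5) a  =[mul_one ←]=  (a * 1)    ⊢ ((a + (b + (a * 1))) * 1)
(6) b  =[mul_one ←]=  (b * 1)    ⊢ ((a + ((b * 1) + (a * 1))) * 1)
(7) 1  =[mul_one ←]=  (1 * 1)    ⊢ ((a + ((b * 1) + (a * (1 * 1)))) * 1)
(8) b  =[mul_one ←]=  (b * 1)    ⊢ ((a + (((b * 1) * 1) + (a * (1 * 1)))) * 1)
(9) 1  =[mul_one ←]=  (1 * 1)    ⊢ ((a + (((b * 1) * (1 * 1)) + (a * (1 * 1)))) * 1)
(10) a  =[mul_one ←]=  (a * 1)    ⊢ (((a * 1) + (((b * 1) * (1 * 1)) + (a * (1 * 1)))) * 1)
(11) ((b * 1) * (1 * 1))  =[mul_assoc ←]=  (((b * 1) * 1) * 1)    ⊢ E2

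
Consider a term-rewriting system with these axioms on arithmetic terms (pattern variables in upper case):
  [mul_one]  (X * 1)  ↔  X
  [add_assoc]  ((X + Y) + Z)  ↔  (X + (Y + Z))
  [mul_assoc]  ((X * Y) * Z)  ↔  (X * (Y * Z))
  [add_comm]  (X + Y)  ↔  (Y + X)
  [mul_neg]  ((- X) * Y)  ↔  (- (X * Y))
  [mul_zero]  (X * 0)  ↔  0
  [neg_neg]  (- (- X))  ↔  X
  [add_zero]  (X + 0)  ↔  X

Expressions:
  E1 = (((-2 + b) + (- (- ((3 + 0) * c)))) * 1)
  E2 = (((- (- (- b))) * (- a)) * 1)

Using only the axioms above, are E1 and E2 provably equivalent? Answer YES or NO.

NO

Every axiom is a valid identity, so a rewrite proof would force E1 and E2 to agree under every assignment.
At a=0, b=0, c=0: E1 = -2 but E2 = 0; they differ, so no derivation exists.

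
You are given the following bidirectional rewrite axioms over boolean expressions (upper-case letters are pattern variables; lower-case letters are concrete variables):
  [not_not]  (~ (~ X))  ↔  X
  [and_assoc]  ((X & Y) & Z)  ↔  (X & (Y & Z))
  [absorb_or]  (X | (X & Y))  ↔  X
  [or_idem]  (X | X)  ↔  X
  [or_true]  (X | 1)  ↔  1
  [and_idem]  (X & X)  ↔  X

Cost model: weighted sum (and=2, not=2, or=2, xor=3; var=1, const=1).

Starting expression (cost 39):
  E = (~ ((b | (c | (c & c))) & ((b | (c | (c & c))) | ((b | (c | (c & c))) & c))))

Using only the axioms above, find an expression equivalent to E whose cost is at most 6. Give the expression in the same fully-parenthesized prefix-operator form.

(~ (b | c))   [cost 6]

step 1: absorb_or (→) rewrites ((b | (c | (c & c))) | ((b | (c | (c & c))) & c)) into (b | (c | (c & c))), now (~ ((b | (c | (c & c))) & (b | (c | (c & c)))))
step 2: and_idem (→) rewrites ((b | (c | (c & c))) & (b | (c | (c & c)))) into (b | (c | (c & c))), now (~ (b | (c | (c & c))))
step 3: absorb_or (→) rewrites (c | (c & c)) into c, reaching cost 6 (bound 6)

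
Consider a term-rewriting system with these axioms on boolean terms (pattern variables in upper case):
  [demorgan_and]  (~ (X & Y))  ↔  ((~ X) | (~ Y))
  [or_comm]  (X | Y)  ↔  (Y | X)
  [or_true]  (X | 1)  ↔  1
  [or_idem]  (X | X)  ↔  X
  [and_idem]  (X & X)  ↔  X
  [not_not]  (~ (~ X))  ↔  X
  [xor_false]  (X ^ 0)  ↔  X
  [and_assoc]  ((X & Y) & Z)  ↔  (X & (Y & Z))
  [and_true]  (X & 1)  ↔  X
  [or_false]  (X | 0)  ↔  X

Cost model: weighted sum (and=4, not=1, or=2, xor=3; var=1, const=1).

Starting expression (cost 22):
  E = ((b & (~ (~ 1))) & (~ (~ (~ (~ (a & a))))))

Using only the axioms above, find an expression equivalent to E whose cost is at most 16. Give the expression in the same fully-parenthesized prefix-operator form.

((b & 1) & (a & a))   [cost 16]

1. [not_not →] (~ (~ 1))  →  1;  E = ((b & 1) & (~ (~ (~ (~ (a & a))))))
2. [not_not →] (~ (~ (~ (~ (a & a)))))  →  (~ (~ (a & a)));  E = ((b & 1) & (~ (~ (a & a))))
3. [not_not →] (~ (~ (a & a)))  →  (a & a);  cost 16 ≤ 16, done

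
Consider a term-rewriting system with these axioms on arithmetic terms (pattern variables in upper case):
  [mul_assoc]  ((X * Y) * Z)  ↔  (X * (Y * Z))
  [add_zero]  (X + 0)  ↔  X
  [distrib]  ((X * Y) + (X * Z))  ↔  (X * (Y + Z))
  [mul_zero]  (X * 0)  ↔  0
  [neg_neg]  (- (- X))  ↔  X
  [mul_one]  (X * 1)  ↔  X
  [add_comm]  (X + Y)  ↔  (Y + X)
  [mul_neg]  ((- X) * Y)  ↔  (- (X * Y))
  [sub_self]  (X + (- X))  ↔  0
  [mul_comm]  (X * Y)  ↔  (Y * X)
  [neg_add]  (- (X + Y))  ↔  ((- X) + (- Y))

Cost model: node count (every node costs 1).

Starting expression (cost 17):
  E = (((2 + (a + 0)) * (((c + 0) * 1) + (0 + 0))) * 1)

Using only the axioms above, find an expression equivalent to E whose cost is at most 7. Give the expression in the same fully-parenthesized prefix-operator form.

(1) (c + 0)  =[add_zero →]=  c    ⊢ (((2 + (a + 0)) * ((c * 1) + (0 + 0))) * 1)
(2) (a + 0)  =[add_zero →]=  a    ⊢ (((2 + a) * ((c * 1) + (0 + 0))) * 1)
(3) (0 + 0)  =[add_zero →]=  0    ⊢ (((2 + a) * ((c * 1) + 0)) * 1)
(4) (c * 1)  =[mul_one →]=  c    ⊢ (((2 + a) * (c + 0)) * 1)
(5) (((2 + a) * (c + 0)) * 1)  =[mul_one →]=  ((2 + a) * (c + 0))    ⊢ cost 7, within 7

((2 + a) * (c + 0))   [cost 7]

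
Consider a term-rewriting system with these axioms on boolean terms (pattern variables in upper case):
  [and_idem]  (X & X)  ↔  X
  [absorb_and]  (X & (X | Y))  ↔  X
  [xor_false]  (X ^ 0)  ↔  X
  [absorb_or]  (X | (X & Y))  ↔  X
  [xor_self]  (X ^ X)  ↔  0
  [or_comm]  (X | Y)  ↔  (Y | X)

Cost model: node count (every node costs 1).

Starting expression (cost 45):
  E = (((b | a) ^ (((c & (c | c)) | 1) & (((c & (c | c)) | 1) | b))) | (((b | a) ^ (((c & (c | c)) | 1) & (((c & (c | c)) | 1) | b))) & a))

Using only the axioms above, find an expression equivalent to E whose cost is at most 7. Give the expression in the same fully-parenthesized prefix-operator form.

((b | a) ^ (c | 1))   [cost 7]

(1) (((b | a) ^ (((c & (c | c)) | 1) & (((c & (c | c)) | 1) | b))) | (((b | a) ^ (((c & (c | c)) | 1) & (((c & (c | c)) | 1) | b))) & a))  =[absorb_or →]=  ((b | a) ^ (((c & (c | c)) | 1) & (((c & (c | c)) | 1) | b)))
(2) (((c & (c | c)) | 1) & (((c & (c | c)) | 1) | b))  =[absorb_and →]=  ((c & (c | c)) | 1)    ⊢ ((b | a) ^ ((c & (c | c)) | 1))
(3) (c & (c | c))  =[absorb_and →]=  c    ⊢ cost 7, within 7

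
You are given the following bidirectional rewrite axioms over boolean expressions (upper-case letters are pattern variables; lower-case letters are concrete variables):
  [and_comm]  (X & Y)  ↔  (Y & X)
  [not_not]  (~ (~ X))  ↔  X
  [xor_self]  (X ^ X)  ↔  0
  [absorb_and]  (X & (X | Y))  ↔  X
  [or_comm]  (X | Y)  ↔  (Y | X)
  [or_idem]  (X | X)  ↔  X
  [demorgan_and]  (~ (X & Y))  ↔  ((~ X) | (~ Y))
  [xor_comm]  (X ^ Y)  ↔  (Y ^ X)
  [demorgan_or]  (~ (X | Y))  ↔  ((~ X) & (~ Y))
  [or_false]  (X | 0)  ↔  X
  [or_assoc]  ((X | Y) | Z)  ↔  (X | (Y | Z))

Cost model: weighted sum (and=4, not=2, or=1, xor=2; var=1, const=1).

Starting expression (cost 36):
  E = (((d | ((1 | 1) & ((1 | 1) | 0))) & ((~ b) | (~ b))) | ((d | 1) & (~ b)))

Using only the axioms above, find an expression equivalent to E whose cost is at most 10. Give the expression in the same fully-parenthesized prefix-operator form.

(1) ((1 | 1) & ((1 | 1) | 0))  =[absorb_and →]=  (1 | 1)    ⊢ (((d | (1 | 1)) & ((~ b) | (~ b))) | ((d | 1) & (~ b)))
(2) ((~ b) | (~ b))  =[or_idem →]=  (~ b)    ⊢ (((d | (1 | 1)) & (~ b)) | ((d | 1) & (~ b)))
(3) (1 | 1)  =[or_idem →]=  1    ⊢ (((d | 1) & (~ b)) | ((d | 1) & (~ b)))
(4) (((d | 1) & (~ b)) | ((d | 1) & (~ b)))  =[or_idem →]=  ((d | 1) & (~ b))    ⊢ cost 10, within 10

((d | 1) & (~ b))   [cost 10]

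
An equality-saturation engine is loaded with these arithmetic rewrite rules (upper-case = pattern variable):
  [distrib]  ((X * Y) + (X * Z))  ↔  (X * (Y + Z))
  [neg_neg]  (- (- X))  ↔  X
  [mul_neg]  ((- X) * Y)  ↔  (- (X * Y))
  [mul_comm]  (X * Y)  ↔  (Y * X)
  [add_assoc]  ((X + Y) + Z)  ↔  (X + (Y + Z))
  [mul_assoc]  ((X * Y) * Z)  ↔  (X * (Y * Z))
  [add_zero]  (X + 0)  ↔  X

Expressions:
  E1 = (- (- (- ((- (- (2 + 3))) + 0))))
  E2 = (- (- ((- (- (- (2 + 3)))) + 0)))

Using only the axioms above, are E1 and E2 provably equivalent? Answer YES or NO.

step 1: add_zero (→) rewrites ((- (- (2 + 3))) + 0) into (- (- (2 + 3))), now (- (- (- (- (- (2 + 3))))))
step 2: add_zero (←) rewrites (- (- (- (2 + 3)))) into ((- (- (- (2 + 3)))) + 0), which is E2

YES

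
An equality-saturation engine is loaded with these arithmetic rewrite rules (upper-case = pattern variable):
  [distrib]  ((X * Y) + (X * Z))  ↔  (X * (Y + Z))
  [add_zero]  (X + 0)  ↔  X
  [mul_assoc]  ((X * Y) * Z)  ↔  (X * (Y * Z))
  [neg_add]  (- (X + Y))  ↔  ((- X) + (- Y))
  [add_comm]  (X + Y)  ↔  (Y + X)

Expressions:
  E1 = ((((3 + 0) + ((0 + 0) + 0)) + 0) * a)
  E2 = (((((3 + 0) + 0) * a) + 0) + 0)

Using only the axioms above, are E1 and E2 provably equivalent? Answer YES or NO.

(1) (0 + 0)  =[add_zero →]=  0    ⊢ ((((3 + 0) + (0 + 0)) + 0) * a)
(2) (((3 + 0) + (0 + 0)) + 0)  =[add_zero →]=  ((3 + 0) + (0 + 0))    ⊢ (((3 + 0) + (0 + 0)) * a)
(3) (0 + 0)  =[add_zero →]=  0    ⊢ (((3 + 0) + 0) * a)
(4) ((3 + 0) + 0)  =[add_zero →]=  (3 + 0)    ⊢ ((3 + 0) * a)
(5) ((3 + 0) * a)  =[add_zero ←]=  (((3 + 0) * a) + 0)
(6) ((3 + 0) * a)  =[add_zero ←]=  (((3 + 0) * a) + 0)    ⊢ ((((3 + 0) * a) + 0) + 0)
(7) 3  =[add_zero ←]=  (3 + 0)    ⊢ E2

YES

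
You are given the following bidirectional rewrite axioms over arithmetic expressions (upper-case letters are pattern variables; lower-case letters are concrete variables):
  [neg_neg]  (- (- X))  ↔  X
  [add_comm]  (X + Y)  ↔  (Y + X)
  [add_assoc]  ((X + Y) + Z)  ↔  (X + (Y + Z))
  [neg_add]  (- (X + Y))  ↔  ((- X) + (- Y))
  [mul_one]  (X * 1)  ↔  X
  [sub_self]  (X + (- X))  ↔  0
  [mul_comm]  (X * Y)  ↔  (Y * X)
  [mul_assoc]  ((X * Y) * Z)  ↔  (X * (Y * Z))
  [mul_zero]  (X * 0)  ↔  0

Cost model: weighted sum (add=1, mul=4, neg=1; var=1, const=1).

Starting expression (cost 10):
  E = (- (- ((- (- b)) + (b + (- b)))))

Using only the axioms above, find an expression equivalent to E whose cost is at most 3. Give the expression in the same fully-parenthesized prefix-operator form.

(b + 0)   [cost 3]

(1) (b + (- b))  =[sub_self →]=  0    ⊢ (- (- ((- (- b)) + 0)))
(2) (- (- ((- (- b)) + 0)))  =[neg_neg →]=  ((- (- b)) + 0)
(3) (- (- b))  =[neg_neg →]=  b    ⊢ cost 3, within 3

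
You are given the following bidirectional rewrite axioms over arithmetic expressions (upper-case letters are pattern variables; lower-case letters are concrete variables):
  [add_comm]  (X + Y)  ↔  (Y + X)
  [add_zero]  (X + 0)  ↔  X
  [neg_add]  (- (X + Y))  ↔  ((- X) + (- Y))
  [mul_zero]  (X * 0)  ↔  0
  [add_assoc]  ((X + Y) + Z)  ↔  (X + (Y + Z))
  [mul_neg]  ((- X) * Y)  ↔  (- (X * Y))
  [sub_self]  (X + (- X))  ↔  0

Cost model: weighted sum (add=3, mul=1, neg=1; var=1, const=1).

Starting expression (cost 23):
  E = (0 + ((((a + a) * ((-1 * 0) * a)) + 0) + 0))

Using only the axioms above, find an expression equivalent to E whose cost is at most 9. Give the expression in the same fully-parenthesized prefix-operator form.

(1) (((a + a) * ((-1 * 0) * a)) + 0)  =[add_zero →]=  ((a + a) * ((-1 * 0) * a))    ⊢ (0 + (((a + a) * ((-1 * 0) * a)) + 0))
(2) (((a + a) * ((-1 * 0) * a)) + 0)  =[add_zero →]=  ((a + a) * ((-1 * 0) * a))    ⊢ (0 + ((a + a) * ((-1 * 0) * a)))
(3) (-1 * 0)  =[mul_zero →]=  0    ⊢ (0 + ((a + a) * (0 * a)))
(4) (0 + ((a + a) * (0 * a)))  =[add_comm →]=  (((a + a) * (0 * a)) + 0)
(5) (((a + a) * (0 * a)) + 0)  =[add_zero →]=  ((a + a) * (0 * a))    ⊢ cost 9, within 9

((a + a) * (0 * a))   [cost 9]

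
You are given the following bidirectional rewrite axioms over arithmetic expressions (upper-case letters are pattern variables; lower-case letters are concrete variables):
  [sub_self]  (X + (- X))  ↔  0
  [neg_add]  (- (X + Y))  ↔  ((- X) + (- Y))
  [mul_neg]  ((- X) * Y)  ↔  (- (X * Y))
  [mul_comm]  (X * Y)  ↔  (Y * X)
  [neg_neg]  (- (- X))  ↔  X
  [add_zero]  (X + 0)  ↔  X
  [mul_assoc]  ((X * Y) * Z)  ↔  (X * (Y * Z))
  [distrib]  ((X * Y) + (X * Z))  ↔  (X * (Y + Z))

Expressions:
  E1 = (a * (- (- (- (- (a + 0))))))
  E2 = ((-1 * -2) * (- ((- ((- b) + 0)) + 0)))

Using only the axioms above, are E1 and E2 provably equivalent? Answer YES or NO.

The axioms are sound identities: if E1 ↔* E2 then E1 and E2 evaluate identically under any assignment.
Under a=0, b=1: E1 evaluates to 0, E2 to -2. Distinct ⇒ no rewrite sequence connects them.

NO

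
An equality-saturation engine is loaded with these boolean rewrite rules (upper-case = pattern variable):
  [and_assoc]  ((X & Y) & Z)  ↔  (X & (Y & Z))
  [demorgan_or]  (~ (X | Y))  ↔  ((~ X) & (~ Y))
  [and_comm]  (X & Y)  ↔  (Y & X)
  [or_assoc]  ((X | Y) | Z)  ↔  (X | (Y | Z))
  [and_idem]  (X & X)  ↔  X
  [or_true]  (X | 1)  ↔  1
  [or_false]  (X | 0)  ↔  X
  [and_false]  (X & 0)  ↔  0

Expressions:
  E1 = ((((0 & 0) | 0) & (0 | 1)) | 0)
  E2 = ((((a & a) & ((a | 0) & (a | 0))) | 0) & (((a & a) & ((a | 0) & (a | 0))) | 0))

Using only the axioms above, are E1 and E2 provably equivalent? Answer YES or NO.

NO

Every axiom is a valid identity, so a rewrite proof would force E1 and E2 to agree under every assignment.
At a=1: E1 = 0 but E2 = 1; they differ, so no derivation exists.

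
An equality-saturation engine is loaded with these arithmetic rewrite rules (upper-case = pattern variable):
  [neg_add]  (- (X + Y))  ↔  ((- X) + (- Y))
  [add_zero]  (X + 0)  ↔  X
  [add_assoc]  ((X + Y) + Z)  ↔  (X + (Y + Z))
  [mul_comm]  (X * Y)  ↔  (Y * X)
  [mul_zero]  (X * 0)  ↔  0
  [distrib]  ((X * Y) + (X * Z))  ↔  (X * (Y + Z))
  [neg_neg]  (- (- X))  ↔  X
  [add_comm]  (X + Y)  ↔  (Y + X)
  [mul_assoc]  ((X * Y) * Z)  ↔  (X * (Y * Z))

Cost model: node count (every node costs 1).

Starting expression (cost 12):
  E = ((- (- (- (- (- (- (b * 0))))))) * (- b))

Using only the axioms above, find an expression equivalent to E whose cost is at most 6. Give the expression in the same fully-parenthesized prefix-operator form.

(1) (- (- (- (- (- (- (b * 0)))))))  =[neg_neg →]=  (- (- (- (- (b * 0)))))    ⊢ ((- (- (- (- (b * 0))))) * (- b))
(2) (- (- (- (b * 0))))  =[neg_neg →]=  (- (b * 0))    ⊢ ((- (- (b * 0))) * (- b))
(3) (- (- (b * 0)))  =[neg_neg →]=  (b * 0)    ⊢ cost 6, within 6

((b * 0) * (- b))   [cost 6]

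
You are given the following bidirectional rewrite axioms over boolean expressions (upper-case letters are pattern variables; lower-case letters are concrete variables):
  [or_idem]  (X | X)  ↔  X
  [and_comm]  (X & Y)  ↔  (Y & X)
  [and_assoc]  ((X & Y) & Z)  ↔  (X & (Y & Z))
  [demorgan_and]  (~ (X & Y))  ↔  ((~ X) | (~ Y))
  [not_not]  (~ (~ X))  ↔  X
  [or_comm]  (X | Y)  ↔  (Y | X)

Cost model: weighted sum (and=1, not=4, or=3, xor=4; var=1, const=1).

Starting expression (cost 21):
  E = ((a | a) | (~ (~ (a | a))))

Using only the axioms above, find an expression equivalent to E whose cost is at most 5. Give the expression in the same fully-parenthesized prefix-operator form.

(1) (a | a)  =[or_idem →]=  a    ⊢ (a | (~ (~ (a | a))))
(2) (a | a)  =[or_idem →]=  a    ⊢ (a | (~ (~ a)))
(3) (~ (~ a))  =[not_not →]=  a    ⊢ cost 5, within 5

(a | a)   [cost 5]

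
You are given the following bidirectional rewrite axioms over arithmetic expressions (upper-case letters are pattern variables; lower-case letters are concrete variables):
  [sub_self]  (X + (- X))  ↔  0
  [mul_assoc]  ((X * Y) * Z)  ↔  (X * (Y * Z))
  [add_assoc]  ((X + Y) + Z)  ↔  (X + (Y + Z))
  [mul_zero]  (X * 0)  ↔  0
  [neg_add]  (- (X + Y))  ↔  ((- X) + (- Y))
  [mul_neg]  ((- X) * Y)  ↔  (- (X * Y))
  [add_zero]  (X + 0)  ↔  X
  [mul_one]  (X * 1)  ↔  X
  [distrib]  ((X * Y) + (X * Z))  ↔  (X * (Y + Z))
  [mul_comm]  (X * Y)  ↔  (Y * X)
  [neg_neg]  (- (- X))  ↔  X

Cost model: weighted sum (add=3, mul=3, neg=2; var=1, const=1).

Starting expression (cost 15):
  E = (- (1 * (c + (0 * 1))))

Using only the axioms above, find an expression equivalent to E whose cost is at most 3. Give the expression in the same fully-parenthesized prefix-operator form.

step 1: mul_one (→) rewrites (0 * 1) into 0, now (- (1 * (c + 0)))
step 2: add_zero (→) rewrites (c + 0) into c, now (- (1 * c))
step 3: mul_comm (→) rewrites (1 * c) into (c * 1), now (- (c * 1))
step 4: mul_one (→) rewrites (c * 1) into c, reaching cost 3 (bound 3)

(- c)   [cost 3]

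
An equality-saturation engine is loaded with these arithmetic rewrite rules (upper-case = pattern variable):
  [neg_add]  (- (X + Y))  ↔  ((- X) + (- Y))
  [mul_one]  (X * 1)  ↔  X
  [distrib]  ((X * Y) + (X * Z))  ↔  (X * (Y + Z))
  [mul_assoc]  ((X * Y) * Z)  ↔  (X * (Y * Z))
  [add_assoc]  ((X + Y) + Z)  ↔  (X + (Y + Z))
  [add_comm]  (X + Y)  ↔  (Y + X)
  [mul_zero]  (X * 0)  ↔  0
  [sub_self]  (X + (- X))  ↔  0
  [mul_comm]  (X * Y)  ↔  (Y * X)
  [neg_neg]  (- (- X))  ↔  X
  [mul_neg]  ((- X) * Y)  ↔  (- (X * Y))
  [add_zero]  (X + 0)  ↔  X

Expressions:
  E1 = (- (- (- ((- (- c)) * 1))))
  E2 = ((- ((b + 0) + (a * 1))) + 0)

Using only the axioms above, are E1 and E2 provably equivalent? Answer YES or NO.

The axioms are sound identities: if E1 ↔* E2 then E1 and E2 evaluate identically under any assignment.
Under a=0, b=0, c=1: E1 evaluates to -1, E2 to 0. Distinct ⇒ no rewrite sequence connects them.

NO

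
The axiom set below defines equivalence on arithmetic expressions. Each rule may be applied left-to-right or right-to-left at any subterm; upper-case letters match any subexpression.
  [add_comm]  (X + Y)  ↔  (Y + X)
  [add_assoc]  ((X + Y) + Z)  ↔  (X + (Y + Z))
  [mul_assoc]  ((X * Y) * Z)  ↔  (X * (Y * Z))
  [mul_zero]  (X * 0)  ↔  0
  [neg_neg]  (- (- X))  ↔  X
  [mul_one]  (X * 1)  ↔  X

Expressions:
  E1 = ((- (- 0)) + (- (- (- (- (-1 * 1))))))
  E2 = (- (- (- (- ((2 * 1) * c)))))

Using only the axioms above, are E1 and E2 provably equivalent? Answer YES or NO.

NO

The axioms are sound identities: if E1 ↔* E2 then E1 and E2 evaluate identically under any assignment.
Under c=0: E1 evaluates to -1, E2 to 0. Distinct ⇒ no rewrite sequence connects them.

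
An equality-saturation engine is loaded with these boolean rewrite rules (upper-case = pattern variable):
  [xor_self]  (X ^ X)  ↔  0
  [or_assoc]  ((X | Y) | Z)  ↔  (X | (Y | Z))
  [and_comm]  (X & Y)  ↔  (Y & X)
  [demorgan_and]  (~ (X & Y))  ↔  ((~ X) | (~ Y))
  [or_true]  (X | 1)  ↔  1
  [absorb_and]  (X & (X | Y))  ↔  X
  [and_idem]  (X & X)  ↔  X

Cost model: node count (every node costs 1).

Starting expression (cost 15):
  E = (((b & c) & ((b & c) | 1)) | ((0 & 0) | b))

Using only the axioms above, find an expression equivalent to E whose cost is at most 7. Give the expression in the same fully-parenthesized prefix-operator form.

((b & c) | (0 | b))   [cost 7]

(1) (0 & 0)  =[and_idem →]=  0    ⊢ (((b & c) & ((b & c) | 1)) | (0 | b))
(2) ((b & c) & ((b & c) | 1))  =[absorb_and →]=  (b & c)    ⊢ cost 7, within 7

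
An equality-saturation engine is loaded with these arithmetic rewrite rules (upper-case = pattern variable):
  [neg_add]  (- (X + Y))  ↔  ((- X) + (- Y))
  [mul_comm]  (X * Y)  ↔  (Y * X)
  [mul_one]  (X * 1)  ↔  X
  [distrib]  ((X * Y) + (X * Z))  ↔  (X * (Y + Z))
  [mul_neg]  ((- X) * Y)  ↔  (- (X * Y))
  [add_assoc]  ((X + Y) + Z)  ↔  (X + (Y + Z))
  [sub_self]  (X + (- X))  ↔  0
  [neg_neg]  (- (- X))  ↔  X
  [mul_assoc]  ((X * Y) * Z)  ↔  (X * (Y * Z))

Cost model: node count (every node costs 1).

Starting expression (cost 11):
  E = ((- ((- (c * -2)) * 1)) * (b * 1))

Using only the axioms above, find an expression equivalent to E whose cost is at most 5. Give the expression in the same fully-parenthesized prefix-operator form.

step 1: mul_one (→) rewrites (b * 1) into b, now ((- ((- (c * -2)) * 1)) * b)
step 2: mul_one (→) rewrites ((- (c * -2)) * 1) into (- (c * -2)), now ((- (- (c * -2))) * b)
step 3: neg_neg (→) rewrites (- (- (c * -2))) into (c * -2), reaching cost 5 (bound 5)

((c * -2) * b)   [cost 5]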